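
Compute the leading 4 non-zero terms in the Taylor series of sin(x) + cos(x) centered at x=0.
-x^3/6 - x^2/2 + x + 1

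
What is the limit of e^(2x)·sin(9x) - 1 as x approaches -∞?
Evaluate the dominant behaviour as x → -∞; each term tends to a finite value or vanishes.
Limit = -1.

Final answer: -1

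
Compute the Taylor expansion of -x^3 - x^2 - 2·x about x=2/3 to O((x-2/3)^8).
-56/27 - 14·(x - 2/3)/3 - 3·(x - 2/3)^2 - (x - 2/3)^3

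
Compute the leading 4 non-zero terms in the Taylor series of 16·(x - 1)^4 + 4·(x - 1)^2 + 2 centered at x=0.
-64·x^3 + 100·x^2 - 72·x + 22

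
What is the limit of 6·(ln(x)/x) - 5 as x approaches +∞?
Evaluate the dominant behaviour as x → +∞; each term tends to a finite value or vanishes.
Limit = -5.

Final answer: -5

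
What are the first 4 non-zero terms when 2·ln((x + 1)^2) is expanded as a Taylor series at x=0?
-x^4 + 4·x^3/3 - 2·x^2 + 4·x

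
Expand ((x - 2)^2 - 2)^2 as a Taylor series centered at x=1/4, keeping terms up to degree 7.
289/256 - 119·(x - 1/4)/16 + 115·(x - 1/4)^2/8 - 7·(x - 1/4)^3 + (x - 1/4)^4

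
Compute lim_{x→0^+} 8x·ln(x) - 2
The product is a 0·∞ indeterminate form at x → 0⁺.
Rewrite the product as 8·ln(x) / x^(-1) and apply L'Hôpital, or use the standard hierarchy x^(-1) ≫ |ln x| as x → 0⁺.
The indeterminate product → 0, so the limit = -2.

Final answer: -2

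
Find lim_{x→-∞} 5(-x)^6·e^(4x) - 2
The product is a 0·∞ indeterminate form at x → -∞.
Rewrite the product as 5(-x)^6 / e^(-4x) (an ∞/∞ form) and apply L'Hôpital, or use the standard hierarchy e^(4|x|) ≫ |(-x)^6| as x → -∞.
The indeterminate product → 0, so the limit = -2.

Final answer: -2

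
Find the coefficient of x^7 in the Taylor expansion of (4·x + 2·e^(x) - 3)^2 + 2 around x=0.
Expand to order 7: (4·x + 2·e^(x) - 3)^2 + 2 = 17·x^7/140 + 17·x^6/36 + 49·x^5/30 + 29·x^4/6 + 34·x^3/3 + 34·x^2 - 12·x + 3 + O(x^8).
The coefficient of x^7 is 17/140.

Final answer: 17/140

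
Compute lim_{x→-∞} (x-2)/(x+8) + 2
Evaluate the dominant behaviour as x → -∞; each term tends to a finite value or vanishes.
Limit = 3.

Final answer: 3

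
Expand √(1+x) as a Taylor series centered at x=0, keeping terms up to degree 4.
-5·x^4/128 + x^3/16 - x^2/8 + x/2 + 1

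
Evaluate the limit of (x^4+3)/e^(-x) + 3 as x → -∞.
The quotient is an ∞/∞ indeterminate form as x → -∞.
Compare growth rates of the dominant terms (exponentials ≫ polynomials ≫ logarithms), or apply L'Hôpital's rule; the quotient → 0.
Adding the constant: 0 + 3 = 3. Limit = 3.

Final answer: 3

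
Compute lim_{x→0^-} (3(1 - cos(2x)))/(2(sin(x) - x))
Both numerator and denominator → 0 as x → 0^-; this is a 0/0 indeterminate form.
Expand each to leading order near x = 0: numerator ~ 6·x^2, denominator ~ -x^3/3.
The limit of the ratio is ∞.

Final answer: ∞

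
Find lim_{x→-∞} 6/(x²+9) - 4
Evaluate the dominant behaviour as x → -∞; each term tends to a finite value or vanishes.
Limit = -4.

Final answer: -4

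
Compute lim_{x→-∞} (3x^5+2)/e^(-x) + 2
The quotient is an ∞/∞ indeterminate form as x → -∞.
Compare growth rates of the dominant terms (exponentials ≫ polynomials ≫ logarithms), or apply L'Hôpital's rule; the quotient → 0.
Adding the constant: 0 + 2 = 2. Limit = 2.

Final answer: 2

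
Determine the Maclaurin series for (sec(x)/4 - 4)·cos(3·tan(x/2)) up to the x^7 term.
-25661·x^6/184320 - 271·x^4/1536 + 139·x^2/32 - 15/4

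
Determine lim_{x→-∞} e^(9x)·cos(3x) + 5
Evaluate the dominant behaviour as x → -∞; each term tends to a finite value or vanishes.
Limit = 5.

Final answer: 5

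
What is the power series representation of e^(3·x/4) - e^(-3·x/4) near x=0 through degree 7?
243·x^7/4587520 + 81·x^5/20480 + 9·x^3/64 + 3·x/2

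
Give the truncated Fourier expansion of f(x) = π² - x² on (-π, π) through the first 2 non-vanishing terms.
4·cos(x) + 2·π^2/3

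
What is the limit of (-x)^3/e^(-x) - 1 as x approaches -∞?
The quotient is an ∞/∞ indeterminate form as x → -∞.
Compare growth rates of the dominant terms (exponentials ≫ polynomials ≫ logarithms), or apply L'Hôpital's rule; the quotient → 0.
Adding the constant: 0 - 1 = -1. Limit = -1.

Final answer: -1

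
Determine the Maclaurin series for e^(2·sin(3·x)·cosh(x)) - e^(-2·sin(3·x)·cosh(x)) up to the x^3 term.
60·x^3 + 12·x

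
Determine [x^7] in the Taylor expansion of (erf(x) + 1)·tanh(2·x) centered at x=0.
Expand to order 7: (erf(x) + 1)·tanh(2·x) = -2176·x^7/315 + 482·x^6/(45·√(π)) + 64·x^5/15 - 20·x^4/(3·√(π)) - 8·x^3/3 + 4·x^2/√(π) + 2·x + O(x^8).
The coefficient of x^7 is -2176/315.

Final answer: -2176/315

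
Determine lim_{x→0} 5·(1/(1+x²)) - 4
Direct substitution at x = 0 gives 1.

Final answer: 1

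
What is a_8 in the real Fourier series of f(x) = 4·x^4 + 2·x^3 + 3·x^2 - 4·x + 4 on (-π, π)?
a_8 = (1/π) ∫_{-π}^{π} f(x)·cos(8x) dx.
Evaluate the integral (use parity and integration by parts as needed): a_8 = 9/64 + π^2/2.

Final answer: 9/64 + π^2/2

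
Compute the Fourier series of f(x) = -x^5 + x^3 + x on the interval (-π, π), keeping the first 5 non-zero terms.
(-250 - 2·π^4 + 42·π^2)·sin(x) + (-6·π^2 + 8 + π^4)·sin(2·x) + (-2·π^4/3 - 62/81 + 58·π^2/27)·sin(3·x) + (-9·π^2/8 - 5/64 + π^4/2)·sin(4·x) + (-2·π^4/5 + 142/625 + 18·π^2/25)·sin(5·x)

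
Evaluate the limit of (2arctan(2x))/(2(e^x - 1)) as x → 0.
Both numerator and denominator → 0 as x → 0; this is a 0/0 indeterminate form.
Expand each to leading order near x = 0: numerator ~ 4·x, denominator ~ 2·x.
The limit of the ratio is 2.

Final answer: 2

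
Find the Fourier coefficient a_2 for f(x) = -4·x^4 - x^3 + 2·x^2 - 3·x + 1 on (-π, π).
a_2 = (1/π) ∫_{-π}^{π} f(x)·cos(2x) dx.
Evaluate the integral (use parity and integration by parts as needed): a_2 = 14 - 8·π^2.

Final answer: 14 - 8·π^2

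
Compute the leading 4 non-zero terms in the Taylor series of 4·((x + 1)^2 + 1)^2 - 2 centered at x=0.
16·x^3 + 32·x^2 + 32·x + 14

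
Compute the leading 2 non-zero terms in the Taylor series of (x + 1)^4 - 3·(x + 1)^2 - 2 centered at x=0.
-2·x - 4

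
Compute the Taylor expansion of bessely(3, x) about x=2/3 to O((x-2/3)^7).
bessely(3, 2/3) + (bessely(2, 2/3)/2 - bessely(4, 2/3)/2)·(x - 2/3) + (bessely(5, 2/3)/8 + bessely(1, 2/3)/8 - bessely(3, 2/3)/4)·(x - 2/3)^2 + (bessely(4, 2/3)/16 + bessely(0, 2/3)/48 - bessely(2, 2/3)/16 - bessely(6, 2/3)/48)·(x - 2/3)^3 + (bessely(7, 2/3)/384 + bessely(3, 2/3)/64 - 5·bessely(1, 2/3)/384 - bessely(5, 2/3)/96)·(x - 2/3)^4 + (bessely(6, 2/3)/768 + 11·bessely(2, 2/3)/3840 - bessely(0, 2/3)/768 - bessely(4, 2/3)/384 - bessely(8, 2/3)/3840)·(x - 2/3)^5 + (bessely(9, 2/3)/46080 + bessely(5, 2/3)/3072 + 7·bessely(1, 2/3)/15360 - 7·bessely(3, 2/3)/15360 - bessely(7, 2/3)/7680)·(x - 2/3)^6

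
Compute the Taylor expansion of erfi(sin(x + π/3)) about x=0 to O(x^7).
3263·√(3)·x^6·e^(3/4)/(23040·√(π)) + 593·x^5·e^(3/4)/(1920·√(π)) - 23·√(3)·x^4·e^(3/4)/(192·√(π)) - 17·x^3·e^(3/4)/(24·√(π)) - √(3)·x^2·e^(3/4)/(4·√(π)) + x·e^(3/4)/√(π) + erfi(√(3)/2)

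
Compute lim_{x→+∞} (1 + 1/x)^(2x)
As x → +∞: write (1 + 1/x)^(2x) = ((1 + 1/x)^x)^2 → (e^1)^2 = e^2.
Limit = e^(2).

Final answer: e^(2)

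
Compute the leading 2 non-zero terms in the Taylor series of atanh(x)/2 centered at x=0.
x^3/6 + x/2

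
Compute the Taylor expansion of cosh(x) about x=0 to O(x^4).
x^2/2 + 1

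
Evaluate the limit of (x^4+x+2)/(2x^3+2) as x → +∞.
This is an ∞/∞ indeterminate form as x → +∞.
Divide numerator and denominator by x^4 and let the lower-order terms vanish; the numerator's degree 4 exceeds the denominator's degree 3, so the quotient diverges.
Limit = ∞.

Final answer: ∞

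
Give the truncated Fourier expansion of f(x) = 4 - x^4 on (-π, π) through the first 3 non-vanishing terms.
(-48 + 8·π^2)·cos(x) + (3 - 2·π^2)·cos(2·x) - π^4/5 + 4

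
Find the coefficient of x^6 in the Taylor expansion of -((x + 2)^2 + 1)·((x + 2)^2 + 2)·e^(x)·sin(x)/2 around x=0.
Expand to order 6: -((x + 2)^2 + 1)·((x + 2)^2 + 2)·e^(x)·sin(x)/2 = -14·x^6/15 - 17·x^5/2 - 149·x^4/6 - 81·x^3/2 - 37·x^2 - 15·x + O(x^7).
The coefficient of x^6 is -14/15.

Final answer: -14/15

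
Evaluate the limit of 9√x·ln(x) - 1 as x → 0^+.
The product is a 0·∞ indeterminate form at x → 0⁺.
Rewrite the product as 9·ln(x) / x^(-1/2) and apply L'Hôpital, or use the standard hierarchy x^(-1/2) ≫ |ln x| as x → 0⁺.
The indeterminate product → 0, so the limit = -1.

Final answer: -1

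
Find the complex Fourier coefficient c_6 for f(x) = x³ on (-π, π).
Compute the real Fourier coefficients first: a_6 = 0, b_6 = 1/18 - π^2/3.
Then c_6 = (a_6 − i·b_6)/2 = -i/36 + i·π^2/6.

Final answer: -i/36 + i·π^2/6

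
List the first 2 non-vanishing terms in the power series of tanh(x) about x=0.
-x^3/3 + x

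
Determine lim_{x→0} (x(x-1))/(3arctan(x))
Both numerator and denominator → 0 as x → 0; this is a 0/0 indeterminate form.
Expand each to leading order near x = 0: numerator ~ -x, denominator ~ 3·x.
The limit of the ratio is -1/3.

Final answer: -1/3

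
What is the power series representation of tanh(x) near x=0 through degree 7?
-17·x^7/315 + 2·x^5/15 - x^3/3 + x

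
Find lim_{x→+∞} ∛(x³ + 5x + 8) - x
This is an ∞ − ∞ indeterminate form.
Multiply by (A² + AB + B²)/(A² + AB + B²) where A = ∛(x³+5x + 8), B = x to use A³ − B³ = (A−B)(A²+AB+B²); the x³ terms cancel, leaving (5x + 8)/(A²+AB+B²) with denominator ~ 3x², so the limit is 0.
Limit = 0.

Final answer: 0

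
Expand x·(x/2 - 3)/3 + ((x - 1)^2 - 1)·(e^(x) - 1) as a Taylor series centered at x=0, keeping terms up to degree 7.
x^7/180 + x^6/40 + x^5/12 + x^4/6 - 11·x^2/6 - x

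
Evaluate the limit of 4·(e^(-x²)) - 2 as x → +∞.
Evaluate the dominant behaviour as x → +∞; each term tends to a finite value or vanishes.
Limit = -2.

Final answer: -2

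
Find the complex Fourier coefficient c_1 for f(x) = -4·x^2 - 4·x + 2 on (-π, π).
Compute the real Fourier coefficients first: a_1 = 16, b_1 = -8.
Then c_1 = (a_1 − i·b_1)/2 = 8 + 4·i.

Final answer: 8 + 4·i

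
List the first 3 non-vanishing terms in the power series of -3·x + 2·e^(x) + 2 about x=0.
x^2 - x + 4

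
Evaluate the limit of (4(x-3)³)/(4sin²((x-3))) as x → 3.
Both numerator and denominator → 0 as x → 3; this is a 0/0 indeterminate form.
Expand each to leading order near x = 3: numerator ~ 4·(x - 3)^3, denominator ~ 4·(x - 3)^2.
The limit of the ratio is 0.

Final answer: 0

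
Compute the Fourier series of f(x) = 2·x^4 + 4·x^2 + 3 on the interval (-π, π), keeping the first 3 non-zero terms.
(80 - 16·π^2)·cos(x) + (-2 + 4·π^2)·cos(2·x) + 3 + 4·π^2/3 + 2·π^4/5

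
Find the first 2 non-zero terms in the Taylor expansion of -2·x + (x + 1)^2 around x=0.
x^2 + 1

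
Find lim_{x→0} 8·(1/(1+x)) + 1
Direct substitution at x = 0 gives 9.

Final answer: 9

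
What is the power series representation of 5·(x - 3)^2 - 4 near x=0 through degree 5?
5·x^2 - 30·x + 41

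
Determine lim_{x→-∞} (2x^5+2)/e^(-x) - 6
The quotient is an ∞/∞ indeterminate form as x → -∞.
Compare growth rates of the dominant terms (exponentials ≫ polynomials ≫ logarithms), or apply L'Hôpital's rule; the quotient → 0.
Adding the constant: 0 - 6 = -6. Limit = -6.

Final answer: -6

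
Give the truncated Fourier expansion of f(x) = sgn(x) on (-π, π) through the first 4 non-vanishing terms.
4·sin(x)/π + 4·sin(3·x)/(3·π) + 4·sin(5·x)/(5·π) + 4·sin(7·x)/(7·π)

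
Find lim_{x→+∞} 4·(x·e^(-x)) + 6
Evaluate the dominant behaviour as x → +∞; each term tends to a finite value or vanishes.
Limit = 6.

Final answer: 6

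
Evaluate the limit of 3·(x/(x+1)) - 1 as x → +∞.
Evaluate the dominant behaviour as x → +∞; each term tends to a finite value or vanishes.
Limit = 2.

Final answer: 2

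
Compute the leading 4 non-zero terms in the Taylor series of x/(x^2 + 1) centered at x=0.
-x^7 + x^5 - x^3 + x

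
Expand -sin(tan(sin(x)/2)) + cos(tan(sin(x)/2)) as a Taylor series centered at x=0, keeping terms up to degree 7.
-1537·x^7/645120 + 23·x^6/5120 + 9·x^5/1280 + 3·x^4/128 + x^3/16 - x^2/8 - x/2 + 1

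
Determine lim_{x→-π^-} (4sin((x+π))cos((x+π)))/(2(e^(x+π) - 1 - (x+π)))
Both numerator and denominator → 0 as x → -π^-; this is a 0/0 indeterminate form.
Expand each to leading order near x = -π: numerator ~ 4·(x + π), denominator ~ (x + π)^2.
The limit of the ratio is -∞.

Final answer: -∞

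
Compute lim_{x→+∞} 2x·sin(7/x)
As x → +∞: let u = 7/x → 0⁺; then 2·x·sin(7/x) = 2·7·sin(u)/u → 2·7·1 = 14.
Limit = 14.

Final answer: 14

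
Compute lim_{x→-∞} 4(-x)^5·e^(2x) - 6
The product is a 0·∞ indeterminate form at x → -∞.
Rewrite the product as 4(-x)^5 / e^(-2x) (an ∞/∞ form) and apply L'Hôpital, or use the standard hierarchy e^(2|x|) ≫ |(-x)^5| as x → -∞.
The indeterminate product → 0, so the limit = -6.

Final answer: -6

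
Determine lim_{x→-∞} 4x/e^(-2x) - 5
The quotient is an ∞/∞ indeterminate form as x → -∞.
Compare growth rates of the dominant terms (exponentials ≫ polynomials ≫ logarithms), or apply L'Hôpital's rule; the quotient → 0.
Adding the constant: 0 - 5 = -5. Limit = -5.

Final answer: -5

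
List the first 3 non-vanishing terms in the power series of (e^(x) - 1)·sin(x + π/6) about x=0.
x^3·(-1/6 + √(3)/4) + x^2·(1/4 + √(3)/2) + x/2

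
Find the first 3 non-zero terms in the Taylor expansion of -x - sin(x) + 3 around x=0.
x^3/6 - 2·x + 3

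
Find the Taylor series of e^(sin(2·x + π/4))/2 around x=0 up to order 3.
x^3·(-e^(√(2)/2) - √(2)·e^(√(2)/2)/6) + x^2·(-√(2)·e^(√(2)/2)/2 + e^(√(2)/2)/2) + √(2)·x·e^(√(2)/2)/2 + e^(√(2)/2)/2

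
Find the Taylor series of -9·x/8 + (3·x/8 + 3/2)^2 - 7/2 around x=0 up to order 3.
9·x^2/64 - 5/4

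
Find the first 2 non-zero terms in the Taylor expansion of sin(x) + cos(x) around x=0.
x + 1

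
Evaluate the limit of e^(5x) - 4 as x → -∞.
Evaluate the dominant behaviour as x → -∞; each term tends to a finite value or vanishes.
Limit = -4.

Final answer: -4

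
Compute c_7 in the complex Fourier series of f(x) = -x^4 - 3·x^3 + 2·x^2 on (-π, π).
Compute the real Fourier coefficients first: a_7 = -440/2401 + 8·π^2/49, b_7 = 36/343 - 6·π^2/7.
Then c_7 = (a_7 − i·b_7)/2 = -220/2401 + 4·π^2/49 - 18·i/343 + 3·i·π^2/7.

Final answer: -220/2401 + 4·π^2/49 - 18·i/343 + 3·i·π^2/7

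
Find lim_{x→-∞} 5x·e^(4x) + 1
The product is a 0·∞ indeterminate form at x → -∞.
Rewrite the product as 5x / e^(-4x) (an ∞/∞ form) and apply L'Hôpital, or use the standard hierarchy e^(4|x|) ≫ |x| as x → -∞.
The indeterminate product → 0, so the limit = 1.

Final answer: 1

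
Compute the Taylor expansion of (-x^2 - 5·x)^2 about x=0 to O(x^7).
x^4 + 10·x^3 + 25·x^2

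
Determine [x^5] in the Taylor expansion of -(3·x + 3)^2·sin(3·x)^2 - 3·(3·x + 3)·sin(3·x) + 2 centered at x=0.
Expand to order 5: -(3·x + 3)^2·sin(3·x)^2 - 3·(3·x + 3)·sin(3·x) + 2 = 18711·x^5/40 + 405·x^4/2 - 243·x^3/2 - 108·x^2 - 27·x + 2 + O(x^6).
The coefficient of x^5 is 18711/40.

Final answer: 18711/40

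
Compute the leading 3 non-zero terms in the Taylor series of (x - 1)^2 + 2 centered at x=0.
x^2 - 2·x + 3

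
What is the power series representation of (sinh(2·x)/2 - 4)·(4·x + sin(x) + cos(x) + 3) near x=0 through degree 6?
41·x^6/72 + 5·x^5/24 + 3·x^4 + 17·x^3/6 + 7·x^2 - 16·x - 16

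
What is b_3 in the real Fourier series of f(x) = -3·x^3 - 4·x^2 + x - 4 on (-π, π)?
b_3 = (1/π) ∫_{-π}^{π} f(x)·sin(3x) dx.
Evaluate the integral (use parity and integration by parts as needed): b_3 = 2 - 2·π^2.

Final answer: 2 - 2·π^2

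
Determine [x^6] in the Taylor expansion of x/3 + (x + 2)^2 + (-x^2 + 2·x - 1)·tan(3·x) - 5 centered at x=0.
Expand to order 6: x/3 + (x + 2)^2 + (-x^2 + 2·x - 1)·tan(3·x) - 5 = 324·x^6/5 - 207·x^5/5 + 18·x^4 - 12·x^3 + 7·x^2 + 4·x/3 - 1 + O(x^7).
The coefficient of x^6 is 324/5.

Final answer: 324/5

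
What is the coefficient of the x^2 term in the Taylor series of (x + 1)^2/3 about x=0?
Expand to order 2: (x + 1)^2/3 = x^2/3 + 2·x/3 + 1/3 + O(x^3).
The coefficient of x^2 is 1/3.

Final answer: 1/3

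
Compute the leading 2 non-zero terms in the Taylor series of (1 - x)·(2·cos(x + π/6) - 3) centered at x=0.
x·(2 - √(3)) - 3 + √(3)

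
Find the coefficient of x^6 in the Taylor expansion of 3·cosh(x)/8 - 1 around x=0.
Expand to order 6: 3·cosh(x)/8 - 1 = x^6/1920 + x^4/64 + 3·x^2/16 - 5/8 + O(x^7).
The coefficient of x^6 is 1/1920.

Final answer: 1/1920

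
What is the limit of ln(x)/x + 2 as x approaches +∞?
Evaluate the dominant behaviour as x → +∞; each term tends to a finite value or vanishes.
Limit = 2.

Final answer: 2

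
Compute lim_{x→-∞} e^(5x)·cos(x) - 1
Evaluate the dominant behaviour as x → -∞; each term tends to a finite value or vanishes.
Limit = -1.

Final answer: -1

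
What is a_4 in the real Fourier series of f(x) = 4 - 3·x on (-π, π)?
a_4 = (1/π) ∫_{-π}^{π} f(x)·cos(4x) dx.
Evaluate the integral (use parity and integration by parts as needed): a_4 = 0.

Final answer: 0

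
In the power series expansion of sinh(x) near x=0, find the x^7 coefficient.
Expand to order 7: sinh(x) = x^7/5040 + x^5/120 + x^3/6 + x + O(x^8).
The coefficient of x^7 is 1/5040.

Final answer: 1/5040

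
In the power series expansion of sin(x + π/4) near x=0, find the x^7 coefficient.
Expand to order 7: sin(x + π/4) = -√(2)·x^7/10080 - √(2)·x^6/1440 + √(2)·x^5/240 + √(2)·x^4/48 - √(2)·x^3/12 - √(2)·x^2/4 + √(2)·x/2 + √(2)/2 + O(x^8).
The coefficient of x^7 is -√(2)/10080.

Final answer: -√(2)/10080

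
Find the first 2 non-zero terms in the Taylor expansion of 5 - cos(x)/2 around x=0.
x^2/4 + 9/2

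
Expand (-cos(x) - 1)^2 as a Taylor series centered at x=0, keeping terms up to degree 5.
5·x^4/12 - 2·x^2 + 4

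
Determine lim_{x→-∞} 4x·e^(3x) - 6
The product is a 0·∞ indeterminate form at x → -∞.
Rewrite the product as 4x / e^(-3x) (an ∞/∞ form) and apply L'Hôpital, or use the standard hierarchy e^(3|x|) ≫ |x| as x → -∞.
The indeterminate product → 0, so the limit = -6.

Final answer: -6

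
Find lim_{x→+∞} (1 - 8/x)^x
As x → +∞: this is the defining limit (1 - 8/x)^x → e^(-8).
Limit = e^(-8).

Final answer: e^(-8)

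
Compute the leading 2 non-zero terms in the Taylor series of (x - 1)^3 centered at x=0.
3·x - 1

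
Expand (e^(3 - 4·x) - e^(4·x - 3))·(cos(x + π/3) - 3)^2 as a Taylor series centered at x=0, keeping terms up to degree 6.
x^6·(-349·√(3)·e^(3)/18 - 39299·e^(-3)/720 - 349·√(3)·e^(-3)/18 + 39299·e^(3)/720) + x^5·(-147·e^(3)/2 - 147·e^(-3)/2 - 607·√(3)·e^(-3)/24 + 607·√(3)·e^(3)/24) + x^4·(-26·√(3)·e^(3) - 659·e^(-3)/8 - 26·√(3)·e^(-3) + 659·e^(3)/8) + x^3·(-224·e^(3)/3 - 224·e^(-3)/3 - 119·√(3)·e^(-3)/6 + 119·√(3)·e^(3)/6) + x^2·(-10·√(3)·e^(3) - 52·e^(-3) - 10·√(3)·e^(-3) + 52·e^(3)) + x·(-25·e^(3) - 25·e^(-3) - 5·√(3)·e^(-3)/2 + 5·√(3)·e^(3)/2) - 25·e^(-3)/4 + 25·e^(3)/4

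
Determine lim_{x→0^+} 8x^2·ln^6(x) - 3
The product is a 0·∞ indeterminate form at x → 0⁺.
Rewrite the product as 8·ln^6(x) / x^(-2) and apply L'Hôpital, or use the standard hierarchy x^(-2) ≫ |ln x|^6 as x → 0⁺.
The indeterminate product → 0, so the limit = -3.

Final answer: -3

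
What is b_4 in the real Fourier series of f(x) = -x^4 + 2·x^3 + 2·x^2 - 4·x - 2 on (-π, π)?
b_4 = (1/π) ∫_{-π}^{π} f(x)·sin(4x) dx.
Evaluate the integral (use parity and integration by parts as needed): b_4 = 19/8 - π^2.

Final answer: 19/8 - π^2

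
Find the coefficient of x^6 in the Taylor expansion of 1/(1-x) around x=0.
Expand to order 6: 1/(1-x) = x^6 + x^5 + x^4 + x^3 + x^2 + x + 1 + O(x^7).
The coefficient of x^6 is 1.

Final answer: 1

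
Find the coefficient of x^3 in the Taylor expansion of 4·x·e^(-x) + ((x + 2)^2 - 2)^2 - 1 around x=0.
Expand to order 3: 4·x·e^(-x) + ((x + 2)^2 - 2)^2 - 1 = 10·x^3 + 16·x^2 + 20·x + 3 + O(x^4).
The coefficient of x^3 is 10.

Final answer: 10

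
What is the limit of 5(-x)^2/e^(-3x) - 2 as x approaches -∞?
The quotient is an ∞/∞ indeterminate form as x → -∞.
Compare growth rates of the dominant terms (exponentials ≫ polynomials ≫ logarithms), or apply L'Hôpital's rule; the quotient → 0.
Adding the constant: 0 - 2 = -2. Limit = -2.

Final answer: -2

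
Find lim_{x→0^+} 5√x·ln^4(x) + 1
The product is a 0·∞ indeterminate form at x → 0⁺.
Rewrite the product as 5·ln^4(x) / x^(-1/2) and apply L'Hôpital, or use the standard hierarchy x^(-1/2) ≫ |ln x|^4 as x → 0⁺.
The indeterminate product → 0, so the limit = 1.

Final answer: 1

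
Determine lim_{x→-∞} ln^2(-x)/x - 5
The quotient is an ∞/∞ indeterminate form as x → -∞.
Compare growth rates of the dominant terms (exponentials ≫ polynomials ≫ logarithms), or apply L'Hôpital's rule; the quotient → 0.
Adding the constant: 0 - 5 = -5. Limit = -5.

Final answer: -5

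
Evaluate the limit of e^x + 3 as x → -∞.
Evaluate the dominant behaviour as x → -∞; each term tends to a finite value or vanishes.
Limit = 3.

Final answer: 3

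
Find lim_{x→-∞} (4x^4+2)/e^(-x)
This is an ∞/∞ indeterminate form as x → -∞.
Compare growth rates of the dominant terms (exponentials ≫ polynomials ≫ logarithms), or apply L'Hôpital's rule; the quotient → 0.
Limit = 0.

Final answer: 0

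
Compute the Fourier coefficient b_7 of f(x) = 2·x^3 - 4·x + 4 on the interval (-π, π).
b_7 = (1/π) ∫_{-π}^{π} f(x)·sin(7x) dx.
Evaluate the integral (use parity and integration by parts as needed): b_7 = -416/343 + 4·π^2/7.

Final answer: -416/343 + 4·π^2/7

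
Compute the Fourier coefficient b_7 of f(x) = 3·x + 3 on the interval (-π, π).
b_7 = (1/π) ∫_{-π}^{π} f(x)·sin(7x) dx.
Evaluate the integral (use parity and integration by parts as needed): b_7 = 6/7.

Final answer: 6/7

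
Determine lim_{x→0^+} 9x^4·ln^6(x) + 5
The product is a 0·∞ indeterminate form at x → 0⁺.
Rewrite the product as 9·ln^6(x) / x^(-4) and apply L'Hôpital, or use the standard hierarchy x^(-4) ≫ |ln x|^6 as x → 0⁺.
The indeterminate product → 0, so the limit = 5.

Final answer: 5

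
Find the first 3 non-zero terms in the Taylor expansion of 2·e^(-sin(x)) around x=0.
x^2 - 2·x + 2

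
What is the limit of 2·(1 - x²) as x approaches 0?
Direct substitution at x = 0 gives 2.

Final answer: 2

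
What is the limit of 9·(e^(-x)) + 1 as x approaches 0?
Direct substitution at x = 0 gives 10.

Final answer: 10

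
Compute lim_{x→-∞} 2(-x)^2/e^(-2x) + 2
The quotient is an ∞/∞ indeterminate form as x → -∞.
Compare growth rates of the dominant terms (exponentials ≫ polynomials ≫ logarithms), or apply L'Hôpital's rule; the quotient → 0.
Adding the constant: 0 + 2 = 2. Limit = 2.

Final answer: 2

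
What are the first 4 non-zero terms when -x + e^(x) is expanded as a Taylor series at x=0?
x^4/24 + x^3/6 + x^2/2 + 1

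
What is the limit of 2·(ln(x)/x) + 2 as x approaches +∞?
Evaluate the dominant behaviour as x → +∞; each term tends to a finite value or vanishes.
Limit = 2.

Final answer: 2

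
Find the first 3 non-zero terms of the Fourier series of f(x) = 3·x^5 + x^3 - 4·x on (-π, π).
(-118·π^2 + 6·π^4 + 700)·sin(x) + (-3·π^4 - 17 + 14·π^2)·sin(2·x) + (-34·π^2/9 - 4/27 + 2·π^4)·sin(3·x)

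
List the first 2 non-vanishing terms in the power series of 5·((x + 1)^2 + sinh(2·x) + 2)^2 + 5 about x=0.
120·x + 50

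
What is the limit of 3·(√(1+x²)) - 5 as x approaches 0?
Direct substitution at x = 0 gives -2.

Final answer: -2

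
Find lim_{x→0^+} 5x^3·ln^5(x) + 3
The product is a 0·∞ indeterminate form at x → 0⁺.
Rewrite the product as 5·ln^5(x) / x^(-3) and apply L'Hôpital, or use the standard hierarchy x^(-3) ≫ |ln x|^5 as x → 0⁺.
The indeterminate product → 0, so the limit = 3.

Final answer: 3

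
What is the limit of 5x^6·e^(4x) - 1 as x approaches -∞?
The product is a 0·∞ indeterminate form at x → -∞.
Rewrite the product as 5x^6 / e^(-4x) (an ∞/∞ form) and apply L'Hôpital, or use the standard hierarchy e^(4|x|) ≫ |x^6| as x → -∞.
The indeterminate product → 0, so the limit = -1.

Final answer: -1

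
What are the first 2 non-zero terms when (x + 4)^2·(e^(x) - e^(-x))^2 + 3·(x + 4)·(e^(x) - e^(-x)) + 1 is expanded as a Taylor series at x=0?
24·x + 1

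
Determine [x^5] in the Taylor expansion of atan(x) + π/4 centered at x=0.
Expand to order 5: atan(x) + π/4 = x^5/5 - x^3/3 + x + π/4 + O(x^6).
The coefficient of x^5 is 1/5.

Final answer: 1/5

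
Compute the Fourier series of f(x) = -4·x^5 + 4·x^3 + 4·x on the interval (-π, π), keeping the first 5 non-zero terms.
(-1000 - 8·π^4 + 168·π^2)·sin(x) + (-24·π^2 + 32 + 4·π^4)·sin(2·x) + (-8·π^4/3 - 248/81 + 232·π^2/27)·sin(3·x) + (-9·π^2/2 - 5/16 + 2·π^4)·sin(4·x) + (-8·π^4/5 + 568/625 + 72·π^2/25)·sin(5·x)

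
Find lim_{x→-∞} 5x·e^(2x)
This is a 0·∞ indeterminate form at x → -∞.
Rewrite the product as 5x / e^(-2x) (an ∞/∞ form) and apply L'Hôpital, or use the standard hierarchy e^(2|x|) ≫ |x| as x → -∞.
The indeterminate product → 0, so the limit = 0.

Final answer: 0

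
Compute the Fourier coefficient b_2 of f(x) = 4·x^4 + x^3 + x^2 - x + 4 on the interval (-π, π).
b_2 = (1/π) ∫_{-π}^{π} f(x)·sin(2x) dx.
Evaluate the integral (use parity and integration by parts as needed): b_2 = 5/2 - π^2.

Final answer: 5/2 - π^2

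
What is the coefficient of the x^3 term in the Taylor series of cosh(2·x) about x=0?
Expand to order 3: cosh(2·x) = 2·x^2 + 1 + O(x^4).
The coefficient of x^3 is 0.

Final answer: 0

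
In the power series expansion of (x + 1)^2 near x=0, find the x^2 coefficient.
Expand to order 2: (x + 1)^2 = x^2 + 2·x + 1 + O(x^3).
The coefficient of x^2 is 1.

Final answer: 1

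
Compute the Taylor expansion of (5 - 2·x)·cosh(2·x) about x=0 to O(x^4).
-4·x^3 + 10·x^2 - 2·x + 5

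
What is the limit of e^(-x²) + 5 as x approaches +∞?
Evaluate the dominant behaviour as x → +∞; each term tends to a finite value or vanishes.
Limit = 5.

Final answer: 5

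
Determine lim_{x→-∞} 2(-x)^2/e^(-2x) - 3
The quotient is an ∞/∞ indeterminate form as x → -∞.
Compare growth rates of the dominant terms (exponentials ≫ polynomials ≫ logarithms), or apply L'Hôpital's rule; the quotient → 0.
Adding the constant: 0 - 3 = -3. Limit = -3.

Final answer: -3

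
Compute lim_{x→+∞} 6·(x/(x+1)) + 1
Evaluate the dominant behaviour as x → +∞; each term tends to a finite value or vanishes.
Limit = 7.

Final answer: 7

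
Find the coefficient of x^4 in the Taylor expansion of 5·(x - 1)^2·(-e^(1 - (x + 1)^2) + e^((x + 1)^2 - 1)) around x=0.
Expand to order 4: 5·(x - 1)^2·(-e^(1 - (x + 1)^2) + e^((x + 1)^2 - 1)) = 10·x^4/3 + 40·x^3/3 - 30·x^2 + 20·x + O(x^5).
The coefficient of x^4 is 10/3.

Final answer: 10/3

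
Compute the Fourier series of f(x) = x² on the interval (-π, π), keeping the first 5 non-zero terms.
-4·cos(x) + cos(2·x) - 4·cos(3·x)/9 + cos(4·x)/4 + π^2/3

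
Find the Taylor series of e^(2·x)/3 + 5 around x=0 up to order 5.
4·x^5/45 + 2·x^4/9 + 4·x^3/9 + 2·x^2/3 + 2·x/3 + 16/3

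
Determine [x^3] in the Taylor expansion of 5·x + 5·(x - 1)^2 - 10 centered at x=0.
Expand to order 3: 5·x + 5·(x - 1)^2 - 10 = 5·x^2 - 5·x - 5 + O(x^4).
The coefficient of x^3 is 0.

Final answer: 0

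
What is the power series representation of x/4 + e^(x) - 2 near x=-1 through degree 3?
(4 - 9·e)·e^(-1)/4 + (e + 4)·e^(-1)·(x + 1)/4 + e^(-1)·(x + 1)^2/2 + e^(-1)·(x + 1)^3/6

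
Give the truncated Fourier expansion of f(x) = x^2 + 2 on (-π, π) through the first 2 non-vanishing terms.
-4·cos(x) + 2 + π^2/3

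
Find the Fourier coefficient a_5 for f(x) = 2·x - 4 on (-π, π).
a_5 = (1/π) ∫_{-π}^{π} f(x)·cos(5x) dx.
Evaluate the integral (use parity and integration by parts as needed): a_5 = 0.

Final answer: 0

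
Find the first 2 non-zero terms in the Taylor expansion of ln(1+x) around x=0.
-x^2/2 + x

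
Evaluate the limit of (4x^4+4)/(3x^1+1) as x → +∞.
This is an ∞/∞ indeterminate form as x → +∞.
Divide numerator and denominator by x^4 and let the lower-order terms vanish; the numerator's degree 4 exceeds the denominator's degree 1, so the quotient diverges.
Limit = ∞.

Final answer: ∞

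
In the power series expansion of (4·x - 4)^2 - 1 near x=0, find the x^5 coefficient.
Expand to order 5: (4·x - 4)^2 - 1 = 16·x^2 - 32·x + 15 + O(x^6).
The coefficient of x^5 is 0.

Final answer: 0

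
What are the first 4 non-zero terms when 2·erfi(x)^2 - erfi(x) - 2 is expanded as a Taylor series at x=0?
-2·x^3/(3·√(π)) + 8·x^2/π - 2·x/√(π) - 2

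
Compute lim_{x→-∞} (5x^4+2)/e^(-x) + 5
The quotient is an ∞/∞ indeterminate form as x → -∞.
Compare growth rates of the dominant terms (exponentials ≫ polynomials ≫ logarithms), or apply L'Hôpital's rule; the quotient → 0.
Adding the constant: 0 + 5 = 5. Limit = 5.

Final answer: 5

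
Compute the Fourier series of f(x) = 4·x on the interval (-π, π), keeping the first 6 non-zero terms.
8·sin(x) - 4·sin(2·x) + 8·sin(3·x)/3 - 2·sin(4·x) + 8·sin(5·x)/5 - 4·sin(6·x)/3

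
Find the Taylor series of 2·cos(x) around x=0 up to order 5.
x^4/12 - x^2 + 2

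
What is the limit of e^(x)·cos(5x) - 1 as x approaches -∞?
Evaluate the dominant behaviour as x → -∞; each term tends to a finite value or vanishes.
Limit = -1.

Final answer: -1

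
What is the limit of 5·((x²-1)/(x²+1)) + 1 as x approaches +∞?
Evaluate the dominant behaviour as x → +∞; each term tends to a finite value or vanishes.
Limit = 6.

Final answer: 6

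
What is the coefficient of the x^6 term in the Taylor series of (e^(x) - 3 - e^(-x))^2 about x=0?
Expand to order 6: (e^(x) - 3 - e^(-x))^2 = 8·x^6/45 - x^5/10 + 4·x^4/3 - 2·x^3 + 4·x^2 - 12·x + 9 + O(x^7).
The coefficient of x^6 is 8/45.

Final answer: 8/45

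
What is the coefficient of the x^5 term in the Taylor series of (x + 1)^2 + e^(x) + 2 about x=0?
Expand to order 5: (x + 1)^2 + e^(x) + 2 = x^5/120 + x^4/24 + x^3/6 + 3·x^2/2 + 3·x + 4 + O(x^6).
The coefficient of x^5 is 1/120.

Final answer: 1/120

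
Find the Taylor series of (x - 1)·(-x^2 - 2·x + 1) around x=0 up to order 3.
-x^3 - x^2 + 3·x - 1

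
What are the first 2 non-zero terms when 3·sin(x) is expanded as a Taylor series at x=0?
-x^3/2 + 3·x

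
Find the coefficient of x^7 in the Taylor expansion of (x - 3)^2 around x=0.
Expand to order 7: (x - 3)^2 = x^2 - 6·x + 9 + O(x^8).
The coefficient of x^7 is 0.

Final answer: 0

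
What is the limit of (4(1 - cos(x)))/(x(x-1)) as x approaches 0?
Both numerator and denominator → 0 as x → 0; this is a 0/0 indeterminate form.
Expand each to leading order near x = 0: numerator ~ 2·x^2, denominator ~ -x.
The limit of the ratio is 0.

Final answer: 0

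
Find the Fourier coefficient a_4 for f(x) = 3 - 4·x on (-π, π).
a_4 = (1/π) ∫_{-π}^{π} f(x)·cos(4x) dx.
Evaluate the integral (use parity and integration by parts as needed): a_4 = 0.

Final answer: 0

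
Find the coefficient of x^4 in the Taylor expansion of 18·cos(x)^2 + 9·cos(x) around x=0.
Expand to order 4: 18·cos(x)^2 + 9·cos(x) = 51·x^4/8 - 45·x^2/2 + 27 + O(x^5).
The coefficient of x^4 is 51/8.

Final answer: 51/8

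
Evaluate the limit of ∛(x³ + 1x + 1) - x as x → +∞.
This is an ∞ − ∞ indeterminate form.
Multiply by (A² + AB + B²)/(A² + AB + B²) where A = ∛(x³+1x + 1), B = x to use A³ − B³ = (A−B)(A²+AB+B²); the x³ terms cancel, leaving (1x + 1)/(A²+AB+B²) with denominator ~ 3x², so the limit is 0.
Limit = 0.

Final answer: 0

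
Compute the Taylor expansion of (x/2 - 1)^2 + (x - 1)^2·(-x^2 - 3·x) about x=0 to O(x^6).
-x^4 - x^3 + 21·x^2/4 - 4·x + 1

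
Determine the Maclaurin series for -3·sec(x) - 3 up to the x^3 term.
-3·x^2/2 - 6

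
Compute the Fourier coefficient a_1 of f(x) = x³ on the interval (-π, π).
a_1 = (1/π) ∫_{-π}^{π} f(x)·cos(1x) dx.
Evaluate the integral (use parity and integration by parts as needed): a_1 = 0.

Final answer: 0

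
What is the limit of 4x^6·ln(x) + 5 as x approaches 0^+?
The product is a 0·∞ indeterminate form at x → 0⁺.
Rewrite the product as 4·ln(x) / x^(-6) and apply L'Hôpital, or use the standard hierarchy x^(-6) ≫ |ln x| as x → 0⁺.
The indeterminate product → 0, so the limit = 5.

Final answer: 5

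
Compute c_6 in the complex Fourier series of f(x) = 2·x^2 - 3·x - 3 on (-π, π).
Compute the real Fourier coefficients first: a_6 = 2/9, b_6 = 1.
Then c_6 = (a_6 − i·b_6)/2 = 1/9 - i/2.

Final answer: 1/9 - i/2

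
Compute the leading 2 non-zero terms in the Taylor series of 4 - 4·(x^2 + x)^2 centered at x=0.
4 - 4·x^2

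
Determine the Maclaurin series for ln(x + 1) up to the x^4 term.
-x^4/4 + x^3/3 - x^2/2 + x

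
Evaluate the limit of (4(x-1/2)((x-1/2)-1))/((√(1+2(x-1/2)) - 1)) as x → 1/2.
Both numerator and denominator → 0 as x → 1/2; this is a 0/0 indeterminate form.
Expand each to leading order near x = 1/2: numerator ~ -4·(x - 1/2), denominator ~ (x - 1/2).
The limit of the ratio is -4.

Final answer: -4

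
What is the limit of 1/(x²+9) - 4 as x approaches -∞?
Evaluate the dominant behaviour as x → -∞; each term tends to a finite value or vanishes.
Limit = -4.

Final answer: -4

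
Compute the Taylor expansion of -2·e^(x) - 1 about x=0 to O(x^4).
-x^3/3 - x^2 - 2·x - 3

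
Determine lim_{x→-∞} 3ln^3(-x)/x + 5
The quotient is an ∞/∞ indeterminate form as x → -∞.
Compare growth rates of the dominant terms (exponentials ≫ polynomials ≫ logarithms), or apply L'Hôpital's rule; the quotient → 0.
Adding the constant: 0 + 5 = 5. Limit = 5.

Final answer: 5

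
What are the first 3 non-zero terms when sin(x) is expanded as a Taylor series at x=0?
x^5/120 - x^3/6 + x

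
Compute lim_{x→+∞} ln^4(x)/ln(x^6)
This is an ∞/∞ indeterminate form as x → +∞.
Write ln(x^6) = 6·ln(x), reducing the quotient to ln^3(x)/6 → ∞.
Limit = ∞.

Final answer: ∞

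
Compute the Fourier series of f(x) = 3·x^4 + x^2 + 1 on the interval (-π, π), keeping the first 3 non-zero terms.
(140 - 24·π^2)·cos(x) + (-8 + 6·π^2)·cos(2·x) + 1 + π^2/3 + 3·π^4/5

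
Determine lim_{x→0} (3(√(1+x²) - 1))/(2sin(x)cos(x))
Both numerator and denominator → 0 as x → 0; this is a 0/0 indeterminate form.
Expand each to leading order near x = 0: numerator ~ 3·x^2/2, denominator ~ 2·x.
The limit of the ratio is 0.

Final answer: 0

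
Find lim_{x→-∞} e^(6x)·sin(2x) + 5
Evaluate the dominant behaviour as x → -∞; each term tends to a finite value or vanishes.
Limit = 5.

Final answer: 5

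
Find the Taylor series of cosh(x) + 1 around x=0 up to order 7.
x^6/720 + x^4/24 + x^2/2 + 2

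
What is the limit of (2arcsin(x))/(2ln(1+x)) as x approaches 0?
Both numerator and denominator → 0 as x → 0; this is a 0/0 indeterminate form.
Expand each to leading order near x = 0: numerator ~ 2·x, denominator ~ 2·x.
The limit of the ratio is 1.

Final answer: 1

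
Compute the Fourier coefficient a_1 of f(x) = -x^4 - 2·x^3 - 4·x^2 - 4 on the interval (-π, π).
a_1 = (1/π) ∫_{-π}^{π} f(x)·cos(1x) dx.
Evaluate the integral (use parity and integration by parts as needed): a_1 = -32 + 8·π^2.

Final answer: -32 + 8·π^2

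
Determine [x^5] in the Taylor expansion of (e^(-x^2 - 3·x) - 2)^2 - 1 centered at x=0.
Expand to order 5: (e^(-x^2 - 3·x) - 2)^2 - 1 = -87·x^5/10 + 45·x^4/2 - 18·x^3 + 2·x^2 + 6·x + O(x^6).
The coefficient of x^5 is -87/10.

Final answer: -87/10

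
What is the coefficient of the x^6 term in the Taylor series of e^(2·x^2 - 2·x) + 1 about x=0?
Expand to order 6: e^(2·x^2 - 2·x) + 1 = 304·x^6/45 - 104·x^5/15 + 20·x^4/3 - 16·x^3/3 + 4·x^2 - 2·x + 2 + O(x^7).
The coefficient of x^6 is 304/45.

Final answer: 304/45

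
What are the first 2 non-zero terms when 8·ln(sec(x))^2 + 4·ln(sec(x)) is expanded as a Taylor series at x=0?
7·x^4/3 + 2·x^2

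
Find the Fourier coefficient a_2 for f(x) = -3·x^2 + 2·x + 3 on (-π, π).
a_2 = (1/π) ∫_{-π}^{π} f(x)·cos(2x) dx.
Evaluate the integral (use parity and integration by parts as needed): a_2 = -3.

Final answer: -3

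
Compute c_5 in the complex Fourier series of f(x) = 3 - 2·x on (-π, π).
Compute the real Fourier coefficients first: a_5 = 0, b_5 = -4/5.
Then c_5 = (a_5 − i·b_5)/2 = 2·i/5.

Final answer: 2·i/5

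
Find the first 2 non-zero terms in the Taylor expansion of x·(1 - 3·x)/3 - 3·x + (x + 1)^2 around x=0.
1 - 2·x/3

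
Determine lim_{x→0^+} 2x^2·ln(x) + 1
The product is a 0·∞ indeterminate form at x → 0⁺.
Rewrite the product as 2·ln(x) / x^(-2) and apply L'Hôpital, or use the standard hierarchy x^(-2) ≫ |ln x| as x → 0⁺.
The indeterminate product → 0, so the limit = 1.

Final answer: 1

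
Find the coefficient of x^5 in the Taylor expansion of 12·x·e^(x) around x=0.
Expand to order 5: 12·x·e^(x) = x^5/2 + 2·x^4 + 6·x^3 + 12·x^2 + 12·x + O(x^6).
The coefficient of x^5 is 1/2.

Final answer: 1/2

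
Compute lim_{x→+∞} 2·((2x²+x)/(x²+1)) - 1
Evaluate the dominant behaviour as x → +∞; each term tends to a finite value or vanishes.
Limit = 3.

Final answer: 3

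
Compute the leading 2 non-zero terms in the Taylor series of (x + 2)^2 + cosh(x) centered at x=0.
4·x + 5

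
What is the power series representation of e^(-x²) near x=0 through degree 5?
x^4/2 - x^2 + 1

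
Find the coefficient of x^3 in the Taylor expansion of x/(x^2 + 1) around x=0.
Expand to order 3: x/(x^2 + 1) = -x^3 + x + O(x^4).
The coefficient of x^3 is -1.

Final answer: -1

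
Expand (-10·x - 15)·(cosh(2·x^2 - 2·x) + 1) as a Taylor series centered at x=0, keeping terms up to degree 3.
40·x^3 - 30·x^2 - 20·x - 30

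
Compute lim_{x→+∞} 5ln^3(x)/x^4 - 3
The quotient is an ∞/∞ indeterminate form as x → +∞.
The polynomial denominator x^4 dominates the logarithmic numerator (any positive power of x ≫ ln^3(x) as x → ∞), so the quotient → 0.
Adding the constant: 0 - 3 = -3. Limit = -3.

Final answer: -3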